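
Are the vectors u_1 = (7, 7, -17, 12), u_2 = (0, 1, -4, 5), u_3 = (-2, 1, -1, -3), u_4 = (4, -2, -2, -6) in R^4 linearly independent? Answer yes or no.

yes

Form the matrix with these vectors as rows and row reduce.
R3 ← R3 + (2/7)·R1: [0, 3, -41/7, 3/7]
R4 ← R4 − (4/7)·R1: [0, -6, 54/7, -90/7]
R3 ← R3 − (3)·R2: [0, 0, 43/7, -102/7]
R4 ← R4 + (6)·R2: [0, 0, -114/7, 120/7]
R4 ← R4 + (114/43)·R3: [0, 0, 0, -924/43]
4 nonzero rows, so the 4 vectors span a space of dimension 4.
Since 4 = 4, the vectors are linearly independent.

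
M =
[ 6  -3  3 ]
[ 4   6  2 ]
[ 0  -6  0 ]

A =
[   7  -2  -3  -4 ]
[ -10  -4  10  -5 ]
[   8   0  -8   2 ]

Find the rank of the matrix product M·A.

First compute MA:
[[ 96,   0, -72,  -3],
 [-16, -32,  32, -42],
 [ 60,  24, -60,  30]]
Now row reduce the product.
R2 ← R2 + (1/6)·R1: [0, -32, 20, -85/2]
R3 ← R3 − (5/8)·R1: [0, 24, -15, 255/8]
R3 ← R3 + (3/4)·R2: [0, 0, 0, 0]
2 nonzero rows, so rank(MA) = 2.

2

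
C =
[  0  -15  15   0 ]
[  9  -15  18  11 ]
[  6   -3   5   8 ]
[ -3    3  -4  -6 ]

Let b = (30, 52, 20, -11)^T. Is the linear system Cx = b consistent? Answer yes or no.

yes

Row reduce the augmented matrix [C | b].
Swap R1 ↔ R2
R3 ← R3 − (2/3)·R1: [0, 7, -7, 2/3, -44/3]
R4 ← R4 + (1/3)·R1: [0, -2, 2, -7/3, 19/3]
R3 ← R3 + (7/15)·R2: [0, 0, 0, 2/3, -2/3]
R4 ← R4 − (2/15)·R2: [0, 0, 0, -7/3, 7/3]
R4 ← R4 + (7/2)·R3: [0, 0, 0, 0, 0]
The echelon form has 3 nonzero rows, and every pivot lies in the first 4 columns, so rank(C) = rank([C|b]) = 3.
The system is consistent.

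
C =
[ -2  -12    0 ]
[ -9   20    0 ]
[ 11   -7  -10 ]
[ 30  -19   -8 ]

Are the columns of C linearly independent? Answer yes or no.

yes

Row reduce C to echelon form.
R2 ← R2 − (9/2)·R1: [0, 74, 0]
R3 ← R3 + (11/2)·R1: [0, -73, -10]
R4 ← R4 + (15)·R1: [0, -199, -8]
R3 ← R3 + (73/74)·R2: [0, 0, -10]
R4 ← R4 + (199/74)·R2: [0, 0, -8]
R4 ← R4 − (4/5)·R3: [0, 0, 0]
3 pivots among 3 columns.
Every column is a pivot column, so the columns are linearly independent.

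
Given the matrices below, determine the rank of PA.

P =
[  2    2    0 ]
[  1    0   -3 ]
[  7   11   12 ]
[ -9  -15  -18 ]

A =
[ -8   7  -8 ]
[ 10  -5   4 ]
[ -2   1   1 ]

2

First compute PA:
[[  4,   4,  -8],
 [ -2,   4, -11],
 [ 30,   6,   0],
 [-42,  -6,  -6]]
Now row reduce the product.
R2 ← R2 + (1/2)·R1: [0, 6, -15]
R3 ← R3 − (15/2)·R1: [0, -24, 60]
R4 ← R4 + (21/2)·R1: [0, 36, -90]
R3 ← R3 + (4)·R2: [0, 0, 0]
R4 ← R4 − (6)·R2: [0, 0, 0]
2 nonzero rows, so rank(PA) = 2.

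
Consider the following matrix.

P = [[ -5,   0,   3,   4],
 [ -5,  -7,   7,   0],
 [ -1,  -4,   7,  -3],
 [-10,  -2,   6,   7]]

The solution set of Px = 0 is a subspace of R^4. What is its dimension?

0

Row reduce to echelon form.
R2 ← R2 − R1: [0, -7, 4, -4]
R3 ← R3 − (1/5)·R1: [0, -4, 32/5, -19/5]
R4 ← R4 − (2)·R1: [0, -2, 0, -1]
R3 ← R3 − (4/7)·R2: [0, 0, 144/35, -53/35]
R4 ← R4 − (2/7)·R2: [0, 0, -8/7, 1/7]
R4 ← R4 + (5/18)·R3: [0, 0, 0, -5/18]
4 nonzero rows, so rank(P) = 4.
P has 4 columns; by rank–nullity, nullity = 4 − 4 = 0.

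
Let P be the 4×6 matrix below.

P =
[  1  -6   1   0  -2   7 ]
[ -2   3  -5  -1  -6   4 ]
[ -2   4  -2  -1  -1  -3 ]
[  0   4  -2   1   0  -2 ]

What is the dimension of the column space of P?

Row reduce to echelon form.
R2 ← R2 + (2)·R1: [0, -9, -3, -1, -10, 18]
R3 ← R3 + (2)·R1: [0, -8, 0, -1, -5, 11]
R3 ← R3 − (8/9)·R2: [0, 0, 8/3, -1/9, 35/9, -5]
R4 ← R4 + (4/9)·R2: [0, 0, -10/3, 5/9, -40/9, 6]
R4 ← R4 + (5/4)·R3: [0, 0, 0, 5/12, 5/12, -1/4]
Echelon form has 4 nonzero rows, so rank(P) = 4.
The column space has dimension equal to the rank: 4.

4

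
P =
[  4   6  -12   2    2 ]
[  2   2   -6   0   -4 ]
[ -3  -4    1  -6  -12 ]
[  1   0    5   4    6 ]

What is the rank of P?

Row reduce to echelon form.
R2 ← R2 − (1/2)·R1: [0, -1, 0, -1, -5]
R3 ← R3 + (3/4)·R1: [0, 1/2, -8, -9/2, -21/2]
R4 ← R4 − (1/4)·R1: [0, -3/2, 8, 7/2, 11/2]
R3 ← R3 + (1/2)·R2: [0, 0, -8, -5, -13]
R4 ← R4 − (3/2)·R2: [0, 0, 8, 5, 13]
R4 ← R4 + R3: [0, 0, 0, 0, 0]
Echelon form has 3 nonzero rows, so rank(P) = 3.

3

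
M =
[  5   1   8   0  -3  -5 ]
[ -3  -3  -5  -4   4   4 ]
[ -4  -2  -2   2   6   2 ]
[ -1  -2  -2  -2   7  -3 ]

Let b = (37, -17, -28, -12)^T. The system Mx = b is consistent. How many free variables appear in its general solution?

2

Row reduce the augmented matrix [M | b].
R2 ← R2 + (3/5)·R1: [0, -12/5, -1/5, -4, 11/5, 1, 26/5]
R3 ← R3 + (4/5)·R1: [0, -6/5, 22/5, 2, 18/5, -2, 8/5]
R4 ← R4 + (1/5)·R1: [0, -9/5, -2/5, -2, 32/5, -4, -23/5]
R3 ← R3 − (1/2)·R2: [0, 0, 9/2, 4, 5/2, -5/2, -1]
R4 ← R4 − (3/4)·R2: [0, 0, -1/4, 1, 19/4, -19/4, -17/2]
R4 ← R4 + (1/18)·R3: [0, 0, 0, 11/9, 44/9, -44/9, -77/9]
The echelon form has 4 nonzero rows, and every pivot lies in the first 6 columns, so rank(M) = rank([M|b]) = 4.
The system is consistent.
Free variables = (unknowns) − (rank) = 6 − 4 = 2.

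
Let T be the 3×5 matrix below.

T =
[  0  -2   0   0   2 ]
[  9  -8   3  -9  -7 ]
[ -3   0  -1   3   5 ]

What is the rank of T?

Row reduce to echelon form.
Swap R1 ↔ R2
R3 ← R3 + (1/3)·R1: [0, -8/3, 0, 0, 8/3]
R3 ← R3 − (4/3)·R2: [0, 0, 0, 0, 0]
Echelon form has 2 nonzero rows, so rank(T) = 2.

2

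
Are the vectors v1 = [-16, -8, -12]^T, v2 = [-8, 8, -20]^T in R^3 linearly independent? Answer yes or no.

Form the matrix with these vectors as rows and row reduce.
R2 ← R2 − (1/2)·R1: [0, 12, -14]
2 nonzero rows, so the 2 vectors span a space of dimension 2.
Since 2 = 2, the vectors are linearly independent.

yes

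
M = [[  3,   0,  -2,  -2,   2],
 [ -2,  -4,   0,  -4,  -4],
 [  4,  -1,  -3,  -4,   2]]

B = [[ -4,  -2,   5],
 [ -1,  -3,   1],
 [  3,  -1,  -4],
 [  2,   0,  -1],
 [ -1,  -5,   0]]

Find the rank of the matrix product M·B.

2

First compute MB:
[[-24, -14,  25],
 [  8,  36, -10],
 [-34, -12,  35]]
Now row reduce the product.
R2 ← R2 + (1/3)·R1: [0, 94/3, -5/3]
R3 ← R3 − (17/12)·R1: [0, 47/6, -5/12]
R3 ← R3 − (1/4)·R2: [0, 0, 0]
2 nonzero rows, so rank(MB) = 2.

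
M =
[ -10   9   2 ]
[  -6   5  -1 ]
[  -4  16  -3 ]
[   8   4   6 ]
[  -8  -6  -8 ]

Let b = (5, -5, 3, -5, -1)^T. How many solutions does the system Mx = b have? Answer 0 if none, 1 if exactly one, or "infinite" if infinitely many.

Row reduce the augmented matrix [M | b].
R2 ← R2 − (3/5)·R1: [0, -2/5, -11/5, -8]
R3 ← R3 − (2/5)·R1: [0, 62/5, -19/5, 1]
R4 ← R4 + (4/5)·R1: [0, 56/5, 38/5, -1]
R5 ← R5 − (4/5)·R1: [0, -66/5, -48/5, -5]
R3 ← R3 + (31)·R2: [0, 0, -72, -247]
R4 ← R4 + (28)·R2: [0, 0, -54, -225]
R5 ← R5 − (33)·R2: [0, 0, 63, 259]
R4 ← R4 − (3/4)·R3: [0, 0, 0, -159/4]
R5 ← R5 + (7/8)·R3: [0, 0, 0, 343/8]
R5 ← R5 + (343/318)·R4: [0, 0, 0, 0]
The echelon form has 4 nonzero rows; the last pivot sits in the augmented column, so rank(M) = 3 but rank([M|b]) = 4.
Since the ranks differ, the system is inconsistent.
It has no solutions.

0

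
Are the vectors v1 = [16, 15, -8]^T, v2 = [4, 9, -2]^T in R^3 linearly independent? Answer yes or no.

yes

Form the matrix with these vectors as rows and row reduce.
R2 ← R2 − (1/4)·R1: [0, 21/4, 0]
2 nonzero rows, so the 2 vectors span a space of dimension 2.
Since 2 = 2, the vectors are linearly independent.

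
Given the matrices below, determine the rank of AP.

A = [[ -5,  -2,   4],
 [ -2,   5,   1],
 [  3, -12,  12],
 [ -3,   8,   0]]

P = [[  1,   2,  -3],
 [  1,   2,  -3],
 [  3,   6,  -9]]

1

First compute AP:
[[  5,  10, -15],
 [  6,  12, -18],
 [ 27,  54, -81],
 [  5,  10, -15]]
Now row reduce the product.
R2 ← R2 − (6/5)·R1: [0, 0, 0]
R3 ← R3 − (27/5)·R1: [0, 0, 0]
R4 ← R4 − R1: [0, 0, 0]
1 nonzero row, so rank(AP) = 1.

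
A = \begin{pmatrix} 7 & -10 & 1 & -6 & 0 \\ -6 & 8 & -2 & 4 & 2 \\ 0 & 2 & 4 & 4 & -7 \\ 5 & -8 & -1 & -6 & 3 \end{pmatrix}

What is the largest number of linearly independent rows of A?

Row reduce to echelon form.
R2 ← R2 + (6/7)·R1: [0, -4/7, -8/7, -8/7, 2]
R4 ← R4 − (5/7)·R1: [0, -6/7, -12/7, -12/7, 3]
R3 ← R3 + (7/2)·R2: [0, 0, 0, 0, 0]
R4 ← R4 − (3/2)·R2: [0, 0, 0, 0, 0]
Echelon form has 2 nonzero rows, so rank(A) = 2.
The rank gives the maximum number of linearly independent rows: 2.

2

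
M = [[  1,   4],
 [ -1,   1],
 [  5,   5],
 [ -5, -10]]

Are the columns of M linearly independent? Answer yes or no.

yes

Row reduce M to echelon form.
R2 ← R2 + R1: [0, 5]
R3 ← R3 − (5)·R1: [0, -15]
R4 ← R4 + (5)·R1: [0, 10]
R3 ← R3 + (3)·R2: [0, 0]
R4 ← R4 − (2)·R2: [0, 0]
2 pivots among 2 columns.
Every column is a pivot column, so the columns are linearly independent.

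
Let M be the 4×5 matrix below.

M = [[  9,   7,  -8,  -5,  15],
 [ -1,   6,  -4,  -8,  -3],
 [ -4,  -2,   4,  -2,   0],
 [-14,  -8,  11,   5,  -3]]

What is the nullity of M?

1

Row reduce to echelon form.
R2 ← R2 + (1/9)·R1: [0, 61/9, -44/9, -77/9, -4/3]
R3 ← R3 + (4/9)·R1: [0, 10/9, 4/9, -38/9, 20/3]
R4 ← R4 + (14/9)·R1: [0, 26/9, -13/9, -25/9, 61/3]
R3 ← R3 − (10/61)·R2: [0, 0, 76/61, -172/61, 420/61]
R4 ← R4 − (26/61)·R2: [0, 0, 39/61, 53/61, 1275/61]
R4 ← R4 − (39/76)·R3: [0, 0, 0, 44/19, 330/19]
4 nonzero rows, so rank(M) = 4.
M has 5 columns; by rank–nullity, nullity = 5 − 4 = 1.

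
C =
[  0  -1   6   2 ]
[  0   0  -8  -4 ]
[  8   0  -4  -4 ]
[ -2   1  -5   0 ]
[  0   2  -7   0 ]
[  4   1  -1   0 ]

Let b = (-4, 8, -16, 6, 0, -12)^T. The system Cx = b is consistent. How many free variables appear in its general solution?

0

Row reduce the augmented matrix [C | b].
Swap R1 ↔ R3
R4 ← R4 + (1/4)·R1: [0, 1, -6, -1, 2]
R6 ← R6 − (1/2)·R1: [0, 1, 1, 2, -4]
Swap R2 ↔ R3
R4 ← R4 + R2: [0, 0, 0, 1, -2]
R5 ← R5 + (2)·R2: [0, 0, 5, 4, -8]
R6 ← R6 + R2: [0, 0, 7, 4, -8]
R5 ← R5 + (5/8)·R3: [0, 0, 0, 3/2, -3]
R6 ← R6 + (7/8)·R3: [0, 0, 0, 1/2, -1]
R5 ← R5 − (3/2)·R4: [0, 0, 0, 0, 0]
R6 ← R6 − (1/2)·R4: [0, 0, 0, 0, 0]
The echelon form has 4 nonzero rows, and every pivot lies in the first 4 columns, so rank(C) = rank([C|b]) = 4.
The system is consistent.
Free variables = (unknowns) − (rank) = 4 − 4 = 0.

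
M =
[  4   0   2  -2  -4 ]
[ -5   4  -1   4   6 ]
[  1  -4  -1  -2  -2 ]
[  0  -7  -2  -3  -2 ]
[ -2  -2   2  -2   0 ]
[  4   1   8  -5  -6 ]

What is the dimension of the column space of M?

3

Row reduce to echelon form.
R2 ← R2 + (5/4)·R1: [0, 4, 3/2, 3/2, 1]
R3 ← R3 − (1/4)·R1: [0, -4, -3/2, -3/2, -1]
R5 ← R5 + (1/2)·R1: [0, -2, 3, -3, -2]
R6 ← R6 − R1: [0, 1, 6, -3, -2]
R3 ← R3 + R2: [0, 0, 0, 0, 0]
R4 ← R4 + (7/4)·R2: [0, 0, 5/8, -3/8, -1/4]
R5 ← R5 + (1/2)·R2: [0, 0, 15/4, -9/4, -3/2]
R6 ← R6 − (1/4)·R2: [0, 0, 45/8, -27/8, -9/4]
Swap R3 ↔ R4
R5 ← R5 − (6)·R3: [0, 0, 0, 0, 0]
R6 ← R6 − (9)·R3: [0, 0, 0, 0, 0]
Echelon form has 3 nonzero rows, so rank(M) = 3.
The column space has dimension equal to the rank: 3.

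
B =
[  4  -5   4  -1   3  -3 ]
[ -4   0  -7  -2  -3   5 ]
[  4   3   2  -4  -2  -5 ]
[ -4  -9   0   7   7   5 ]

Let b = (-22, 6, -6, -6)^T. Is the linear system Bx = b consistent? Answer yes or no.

Row reduce the augmented matrix [B | b].
R2 ← R2 + R1: [0, -5, -3, -3, 0, 2, -16]
R3 ← R3 − R1: [0, 8, -2, -3, -5, -2, 16]
R4 ← R4 + R1: [0, -14, 4, 6, 10, 2, -28]
R3 ← R3 + (8/5)·R2: [0, 0, -34/5, -39/5, -5, 6/5, -48/5]
R4 ← R4 − (14/5)·R2: [0, 0, 62/5, 72/5, 10, -18/5, 84/5]
R4 ← R4 + (31/17)·R3: [0, 0, 0, 3/17, 15/17, -24/17, -12/17]
The echelon form has 4 nonzero rows, and every pivot lies in the first 6 columns, so rank(B) = rank([B|b]) = 4.
The system is consistent.

yes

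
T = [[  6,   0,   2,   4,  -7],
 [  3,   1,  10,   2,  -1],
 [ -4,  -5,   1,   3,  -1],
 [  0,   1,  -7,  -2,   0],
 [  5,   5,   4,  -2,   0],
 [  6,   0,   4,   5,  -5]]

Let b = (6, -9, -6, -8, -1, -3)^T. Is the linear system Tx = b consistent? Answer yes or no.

Row reduce the augmented matrix [T | b].
R2 ← R2 − (1/2)·R1: [0, 1, 9, 0, 5/2, -12]
R3 ← R3 + (2/3)·R1: [0, -5, 7/3, 17/3, -17/3, -2]
R5 ← R5 − (5/6)·R1: [0, 5, 7/3, -16/3, 35/6, -6]
R6 ← R6 − R1: [0, 0, 2, 1, 2, -9]
R3 ← R3 + (5)·R2: [0, 0, 142/3, 17/3, 41/6, -62]
R4 ← R4 − R2: [0, 0, -16, -2, -5/2, 4]
R5 ← R5 − (5)·R2: [0, 0, -128/3, -16/3, -20/3, 54]
R4 ← R4 + (24/71)·R3: [0, 0, 0, -6/71, -27/142, -1204/71]
R5 ← R5 + (64/71)·R3: [0, 0, 0, -16/71, -36/71, -134/71]
R6 ← R6 − (3/71)·R3: [0, 0, 0, 54/71, 243/142, -453/71]
R5 ← R5 − (8/3)·R4: [0, 0, 0, 0, 0, 130/3]
R6 ← R6 + (9)·R4: [0, 0, 0, 0, 0, -159]
R6 ← R6 + (477/130)·R5: [0, 0, 0, 0, 0, 0]
The echelon form has 5 nonzero rows; the last pivot sits in the augmented column, so rank(T) = 4 but rank([T|b]) = 5.
Since the ranks differ, the system is inconsistent.

no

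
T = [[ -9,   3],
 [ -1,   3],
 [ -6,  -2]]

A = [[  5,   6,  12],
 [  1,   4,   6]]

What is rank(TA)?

2

First compute TA:
[[-42, -42, -90],
 [ -2,   6,   6],
 [-32, -44, -84]]
Now row reduce the product.
R2 ← R2 − (1/21)·R1: [0, 8, 72/7]
R3 ← R3 − (16/21)·R1: [0, -12, -108/7]
R3 ← R3 + (3/2)·R2: [0, 0, 0]
2 nonzero rows, so rank(TA) = 2.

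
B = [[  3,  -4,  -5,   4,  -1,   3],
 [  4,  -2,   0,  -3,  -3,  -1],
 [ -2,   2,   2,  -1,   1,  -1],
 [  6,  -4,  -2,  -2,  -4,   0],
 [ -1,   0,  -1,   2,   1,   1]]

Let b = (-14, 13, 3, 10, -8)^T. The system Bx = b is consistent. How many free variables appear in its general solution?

4

Row reduce the augmented matrix [B | b].
R2 ← R2 − (4/3)·R1: [0, 10/3, 20/3, -25/3, -5/3, -5, 95/3]
R3 ← R3 + (2/3)·R1: [0, -2/3, -4/3, 5/3, 1/3, 1, -19/3]
R4 ← R4 − (2)·R1: [0, 4, 8, -10, -2, -6, 38]
R5 ← R5 + (1/3)·R1: [0, -4/3, -8/3, 10/3, 2/3, 2, -38/3]
R3 ← R3 + (1/5)·R2: [0, 0, 0, 0, 0, 0, 0]
R4 ← R4 − (6/5)·R2: [0, 0, 0, 0, 0, 0, 0]
R5 ← R5 + (2/5)·R2: [0, 0, 0, 0, 0, 0, 0]
The echelon form has 2 nonzero rows, and every pivot lies in the first 6 columns, so rank(B) = rank([B|b]) = 2.
The system is consistent.
Free variables = (unknowns) − (rank) = 6 − 2 = 4.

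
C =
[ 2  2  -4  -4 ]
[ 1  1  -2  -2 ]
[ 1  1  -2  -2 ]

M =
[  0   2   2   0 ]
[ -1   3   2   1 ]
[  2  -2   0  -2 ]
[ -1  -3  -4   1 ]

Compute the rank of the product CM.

First compute CM:
[[ -6,  30,  24,   6],
 [ -3,  15,  12,   3],
 [ -3,  15,  12,   3]]
Now row reduce the product.
R2 ← R2 − (1/2)·R1: [0, 0, 0, 0]
R3 ← R3 − (1/2)·R1: [0, 0, 0, 0]
1 nonzero row, so rank(CM) = 1.

1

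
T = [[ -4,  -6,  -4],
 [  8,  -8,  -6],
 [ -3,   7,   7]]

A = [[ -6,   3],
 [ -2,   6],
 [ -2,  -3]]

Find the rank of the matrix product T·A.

2

First compute TA:
[[ 44, -36],
 [-20,  -6],
 [-10,  12]]
Now row reduce the product.
R2 ← R2 + (5/11)·R1: [0, -246/11]
R3 ← R3 + (5/22)·R1: [0, 42/11]
R3 ← R3 + (7/41)·R2: [0, 0]
2 nonzero rows, so rank(TA) = 2.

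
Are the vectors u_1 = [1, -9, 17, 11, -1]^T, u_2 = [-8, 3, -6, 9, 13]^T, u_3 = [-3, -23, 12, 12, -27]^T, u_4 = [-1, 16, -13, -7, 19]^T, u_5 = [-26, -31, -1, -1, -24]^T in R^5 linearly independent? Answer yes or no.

no

Form the matrix with these vectors as rows and row reduce.
R2 ← R2 + (8)·R1: [0, -69, 130, 97, 5]
R3 ← R3 + (3)·R1: [0, -50, 63, 45, -30]
R4 ← R4 + R1: [0, 7, 4, 4, 18]
R5 ← R5 + (26)·R1: [0, -265, 441, 285, -50]
R3 ← R3 − (50/69)·R2: [0, 0, -2153/69, -1745/69, -2320/69]
R4 ← R4 + (7/69)·R2: [0, 0, 1186/69, 955/69, 1277/69]
R5 ← R5 − (265/69)·R2: [0, 0, -4021/69, -6040/69, -4775/69]
R4 ← R4 + (1186/2153)·R3: [0, 0, 0, -195/2153, -31/2153]
R5 ← R5 − (4021/2153)·R3: [0, 0, 0, -86775/2153, -13795/2153]
R5 ← R5 − (445)·R4: [0, 0, 0, 0, 0]
4 nonzero rows, so the 5 vectors span a space of dimension 4.
Since 4 < 5, the vectors are linearly dependent.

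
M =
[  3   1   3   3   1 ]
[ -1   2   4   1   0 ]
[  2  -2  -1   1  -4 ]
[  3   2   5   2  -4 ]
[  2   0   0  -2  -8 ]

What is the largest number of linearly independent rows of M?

4

Row reduce to echelon form.
R2 ← R2 + (1/3)·R1: [0, 7/3, 5, 2, 1/3]
R3 ← R3 − (2/3)·R1: [0, -8/3, -3, -1, -14/3]
R4 ← R4 − R1: [0, 1, 2, -1, -5]
R5 ← R5 − (2/3)·R1: [0, -2/3, -2, -4, -26/3]
R3 ← R3 + (8/7)·R2: [0, 0, 19/7, 9/7, -30/7]
R4 ← R4 − (3/7)·R2: [0, 0, -1/7, -13/7, -36/7]
R5 ← R5 + (2/7)·R2: [0, 0, -4/7, -24/7, -60/7]
R4 ← R4 + (1/19)·R3: [0, 0, 0, -34/19, -102/19]
R5 ← R5 + (4/19)·R3: [0, 0, 0, -60/19, -180/19]
R5 ← R5 − (30/17)·R4: [0, 0, 0, 0, 0]
Echelon form has 4 nonzero rows, so rank(M) = 4.
The rank gives the maximum number of linearly independent rows: 4.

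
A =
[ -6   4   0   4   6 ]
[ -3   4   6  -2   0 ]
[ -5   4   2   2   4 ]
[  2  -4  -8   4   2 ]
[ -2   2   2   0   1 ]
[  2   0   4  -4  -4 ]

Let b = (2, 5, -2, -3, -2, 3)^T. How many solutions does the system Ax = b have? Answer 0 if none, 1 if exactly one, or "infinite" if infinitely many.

Row reduce the augmented matrix [A | b].
R2 ← R2 − (1/2)·R1: [0, 2, 6, -4, -3, 4]
R3 ← R3 − (5/6)·R1: [0, 2/3, 2, -4/3, -1, -11/3]
R4 ← R4 + (1/3)·R1: [0, -8/3, -8, 16/3, 4, -7/3]
R5 ← R5 − (1/3)·R1: [0, 2/3, 2, -4/3, -1, -8/3]
R6 ← R6 + (1/3)·R1: [0, 4/3, 4, -8/3, -2, 11/3]
R3 ← R3 − (1/3)·R2: [0, 0, 0, 0, 0, -5]
R4 ← R4 + (4/3)·R2: [0, 0, 0, 0, 0, 3]
R5 ← R5 − (1/3)·R2: [0, 0, 0, 0, 0, -4]
R6 ← R6 − (2/3)·R2: [0, 0, 0, 0, 0, 1]
R4 ← R4 + (3/5)·R3: [0, 0, 0, 0, 0, 0]
R5 ← R5 − (4/5)·R3: [0, 0, 0, 0, 0, 0]
R6 ← R6 + (1/5)·R3: [0, 0, 0, 0, 0, 0]
The echelon form has 3 nonzero rows; the last pivot sits in the augmented column, so rank(A) = 2 but rank([A|b]) = 3.
Since the ranks differ, the system is inconsistent.
It has no solutions.

0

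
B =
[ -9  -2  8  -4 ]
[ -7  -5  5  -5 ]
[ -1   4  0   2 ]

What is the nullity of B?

1

Row reduce to echelon form.
R2 ← R2 − (7/9)·R1: [0, -31/9, -11/9, -17/9]
R3 ← R3 − (1/9)·R1: [0, 38/9, -8/9, 22/9]
R3 ← R3 + (38/31)·R2: [0, 0, -74/31, 4/31]
3 nonzero rows, so rank(B) = 3.
B has 4 columns; by rank–nullity, nullity = 4 − 3 = 1.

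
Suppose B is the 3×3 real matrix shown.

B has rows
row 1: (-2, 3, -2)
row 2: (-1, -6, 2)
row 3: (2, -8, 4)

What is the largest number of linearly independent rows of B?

2

Row reduce to echelon form.
R2 ← R2 − (1/2)·R1: [0, -15/2, 3]
R3 ← R3 + R1: [0, -5, 2]
R3 ← R3 − (2/3)·R2: [0, 0, 0]
Echelon form has 2 nonzero rows, so rank(B) = 2.
The rank gives the maximum number of linearly independent rows: 2.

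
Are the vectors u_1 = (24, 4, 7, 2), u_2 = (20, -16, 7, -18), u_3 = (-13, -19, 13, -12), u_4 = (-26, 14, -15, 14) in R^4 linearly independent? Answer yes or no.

Form the matrix with these vectors as rows and row reduce.
R2 ← R2 − (5/6)·R1: [0, -58/3, 7/6, -59/3]
R3 ← R3 + (13/24)·R1: [0, -101/6, 403/24, -131/12]
R4 ← R4 + (13/12)·R1: [0, 55/3, -89/12, 97/6]
R3 ← R3 − (101/116)·R2: [0, 0, 915/58, 180/29]
R4 ← R4 + (55/58)·R2: [0, 0, -183/29, -72/29]
R4 ← R4 + (2/5)·R3: [0, 0, 0, 0]
3 nonzero rows, so the 4 vectors span a space of dimension 3.
Since 3 < 4, the vectors are linearly dependent.

no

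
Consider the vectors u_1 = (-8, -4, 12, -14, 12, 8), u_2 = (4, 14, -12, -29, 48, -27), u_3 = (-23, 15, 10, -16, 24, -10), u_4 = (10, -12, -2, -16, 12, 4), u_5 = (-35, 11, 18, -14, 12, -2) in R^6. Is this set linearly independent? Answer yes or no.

Form the matrix with these vectors as rows and row reduce.
R2 ← R2 + (1/2)·R1: [0, 12, -6, -36, 54, -23]
R3 ← R3 − (23/8)·R1: [0, 53/2, -49/2, 97/4, -21/2, -33]
R4 ← R4 + (5/4)·R1: [0, -17, 13, -67/2, 27, 14]
R5 ← R5 − (35/8)·R1: [0, 57/2, -69/2, 189/4, -81/2, -37]
R3 ← R3 − (53/24)·R2: [0, 0, -45/4, 415/4, -519/4, 427/24]
R4 ← R4 + (17/12)·R2: [0, 0, 9/2, -169/2, 207/2, -223/12]
R5 ← R5 − (19/8)·R2: [0, 0, -81/4, 531/4, -675/4, 141/8]
R4 ← R4 + (2/5)·R3: [0, 0, 0, -43, 258/5, -172/15]
R5 ← R5 − (9/5)·R3: [0, 0, 0, -54, 324/5, -72/5]
R5 ← R5 − (54/43)·R4: [0, 0, 0, 0, 0, 0]
4 nonzero rows, so the 5 vectors span a space of dimension 4.
Since 4 < 5, the vectors are linearly dependent.

no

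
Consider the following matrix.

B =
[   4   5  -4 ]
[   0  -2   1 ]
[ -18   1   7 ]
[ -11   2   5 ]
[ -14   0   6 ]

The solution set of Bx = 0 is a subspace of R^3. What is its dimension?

Row reduce to echelon form.
R3 ← R3 + (9/2)·R1: [0, 47/2, -11]
R4 ← R4 + (11/4)·R1: [0, 63/4, -6]
R5 ← R5 + (7/2)·R1: [0, 35/2, -8]
R3 ← R3 + (47/4)·R2: [0, 0, 3/4]
R4 ← R4 + (63/8)·R2: [0, 0, 15/8]
R5 ← R5 + (35/4)·R2: [0, 0, 3/4]
R4 ← R4 − (5/2)·R3: [0, 0, 0]
R5 ← R5 − R3: [0, 0, 0]
3 nonzero rows, so rank(B) = 3.
B has 3 columns; by rank–nullity, nullity = 3 − 3 = 0.

0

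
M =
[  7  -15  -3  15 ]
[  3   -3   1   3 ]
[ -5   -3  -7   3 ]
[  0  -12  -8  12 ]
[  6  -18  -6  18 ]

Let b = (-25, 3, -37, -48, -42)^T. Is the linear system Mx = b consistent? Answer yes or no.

yes

Row reduce the augmented matrix [M | b].
R2 ← R2 − (3/7)·R1: [0, 24/7, 16/7, -24/7, 96/7]
R3 ← R3 + (5/7)·R1: [0, -96/7, -64/7, 96/7, -384/7]
R5 ← R5 − (6/7)·R1: [0, -36/7, -24/7, 36/7, -144/7]
R3 ← R3 + (4)·R2: [0, 0, 0, 0, 0]
R4 ← R4 + (7/2)·R2: [0, 0, 0, 0, 0]
R5 ← R5 + (3/2)·R2: [0, 0, 0, 0, 0]
The echelon form has 2 nonzero rows, and every pivot lies in the first 4 columns, so rank(M) = rank([M|b]) = 2.
The system is consistent.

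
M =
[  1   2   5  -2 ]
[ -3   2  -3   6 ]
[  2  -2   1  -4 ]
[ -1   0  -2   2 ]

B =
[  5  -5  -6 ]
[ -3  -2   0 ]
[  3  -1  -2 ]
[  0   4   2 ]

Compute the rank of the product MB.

First compute MB:
[[ 14, -22, -20],
 [-30,  38,  36],
 [ 19, -23, -22],
 [-11,  15,  14]]
Now row reduce the product.
R2 ← R2 + (15/7)·R1: [0, -64/7, -48/7]
R3 ← R3 − (19/14)·R1: [0, 48/7, 36/7]
R4 ← R4 + (11/14)·R1: [0, -16/7, -12/7]
R3 ← R3 + (3/4)·R2: [0, 0, 0]
R4 ← R4 − (1/4)·R2: [0, 0, 0]
2 nonzero rows, so rank(MB) = 2.

2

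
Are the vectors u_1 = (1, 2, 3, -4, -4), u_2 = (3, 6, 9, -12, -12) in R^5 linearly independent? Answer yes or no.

no

Form the matrix with these vectors as rows and row reduce.
R2 ← R2 − (3)·R1: [0, 0, 0, 0, 0]
1 nonzero row, so the 2 vectors span a space of dimension 1.
Since 1 < 2, the vectors are linearly dependent.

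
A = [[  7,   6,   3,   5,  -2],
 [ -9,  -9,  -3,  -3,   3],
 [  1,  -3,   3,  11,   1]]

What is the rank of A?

Row reduce to echelon form.
R2 ← R2 + (9/7)·R1: [0, -9/7, 6/7, 24/7, 3/7]
R3 ← R3 − (1/7)·R1: [0, -27/7, 18/7, 72/7, 9/7]
R3 ← R3 − (3)·R2: [0, 0, 0, 0, 0]
Echelon form has 2 nonzero rows, so rank(A) = 2.

2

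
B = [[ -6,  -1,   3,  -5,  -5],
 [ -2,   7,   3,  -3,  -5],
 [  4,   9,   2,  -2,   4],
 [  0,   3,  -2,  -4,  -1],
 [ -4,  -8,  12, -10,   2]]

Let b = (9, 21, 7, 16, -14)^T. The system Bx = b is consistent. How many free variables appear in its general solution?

Row reduce the augmented matrix [B | b].
R2 ← R2 − (1/3)·R1: [0, 22/3, 2, -4/3, -10/3, 18]
R3 ← R3 + (2/3)·R1: [0, 25/3, 4, -16/3, 2/3, 13]
R5 ← R5 − (2/3)·R1: [0, -22/3, 10, -20/3, 16/3, -20]
R3 ← R3 − (25/22)·R2: [0, 0, 19/11, -42/11, 49/11, -82/11]
R4 ← R4 − (9/22)·R2: [0, 0, -31/11, -38/11, 4/11, 95/11]
R5 ← R5 + R2: [0, 0, 12, -8, 2, -2]
R4 ← R4 + (31/19)·R3: [0, 0, 0, -184/19, 145/19, -67/19]
R5 ← R5 − (132/19)·R3: [0, 0, 0, 352/19, -550/19, 946/19]
R5 ← R5 + (44/23)·R4: [0, 0, 0, 0, -330/23, 990/23]
The echelon form has 5 nonzero rows, and every pivot lies in the first 5 columns, so rank(B) = rank([B|b]) = 5.
The system is consistent.
Free variables = (unknowns) − (rank) = 5 − 5 = 0.

0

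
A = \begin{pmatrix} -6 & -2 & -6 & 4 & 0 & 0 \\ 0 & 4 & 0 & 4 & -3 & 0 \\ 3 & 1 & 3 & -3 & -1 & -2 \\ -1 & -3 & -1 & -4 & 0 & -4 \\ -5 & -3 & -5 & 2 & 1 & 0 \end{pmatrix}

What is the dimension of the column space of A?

3

Row reduce to echelon form.
R3 ← R3 + (1/2)·R1: [0, 0, 0, -1, -1, -2]
R4 ← R4 − (1/6)·R1: [0, -8/3, 0, -14/3, 0, -4]
R5 ← R5 − (5/6)·R1: [0, -4/3, 0, -4/3, 1, 0]
R4 ← R4 + (2/3)·R2: [0, 0, 0, -2, -2, -4]
R5 ← R5 + (1/3)·R2: [0, 0, 0, 0, 0, 0]
R4 ← R4 − (2)·R3: [0, 0, 0, 0, 0, 0]
Echelon form has 3 nonzero rows, so rank(A) = 3.
The column space has dimension equal to the rank: 3.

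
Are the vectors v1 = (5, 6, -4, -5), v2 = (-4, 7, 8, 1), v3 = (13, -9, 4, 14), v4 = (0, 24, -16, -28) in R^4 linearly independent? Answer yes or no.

no

Form the matrix with these vectors as rows and row reduce.
R2 ← R2 + (4/5)·R1: [0, 59/5, 24/5, -3]
R3 ← R3 − (13/5)·R1: [0, -123/5, 72/5, 27]
R3 ← R3 + (123/59)·R2: [0, 0, 1440/59, 1224/59]
R4 ← R4 − (120/59)·R2: [0, 0, -1520/59, -1292/59]
R4 ← R4 + (19/18)·R3: [0, 0, 0, 0]
3 nonzero rows, so the 4 vectors span a space of dimension 3.
Since 3 < 4, the vectors are linearly dependent.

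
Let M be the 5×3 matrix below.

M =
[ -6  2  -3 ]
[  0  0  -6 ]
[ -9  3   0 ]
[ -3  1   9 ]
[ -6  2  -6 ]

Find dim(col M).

2

Row reduce to echelon form.
R3 ← R3 − (3/2)·R1: [0, 0, 9/2]
R4 ← R4 − (1/2)·R1: [0, 0, 21/2]
R5 ← R5 − R1: [0, 0, -3]
R3 ← R3 + (3/4)·R2: [0, 0, 0]
R4 ← R4 + (7/4)·R2: [0, 0, 0]
R5 ← R5 − (1/2)·R2: [0, 0, 0]
Echelon form has 2 nonzero rows, so rank(M) = 2.
The column space has dimension equal to the rank: 2.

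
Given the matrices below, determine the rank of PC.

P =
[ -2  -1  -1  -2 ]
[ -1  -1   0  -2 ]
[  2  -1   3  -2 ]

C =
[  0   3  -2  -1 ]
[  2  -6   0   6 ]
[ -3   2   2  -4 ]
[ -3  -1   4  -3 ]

First compute PC:
[[  7,   0,  -6,   6],
 [  4,   5,  -6,   1],
 [ -5,  20,  -6, -14]]
Now row reduce the product.
R2 ← R2 − (4/7)·R1: [0, 5, -18/7, -17/7]
R3 ← R3 + (5/7)·R1: [0, 20, -72/7, -68/7]
R3 ← R3 − (4)·R2: [0, 0, 0, 0]
2 nonzero rows, so rank(PC) = 2.

2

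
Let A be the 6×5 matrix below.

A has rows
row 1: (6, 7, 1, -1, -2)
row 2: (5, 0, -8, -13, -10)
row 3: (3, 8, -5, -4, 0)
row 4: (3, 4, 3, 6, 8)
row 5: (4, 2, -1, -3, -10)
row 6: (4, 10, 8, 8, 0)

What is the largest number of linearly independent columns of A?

Row reduce to echelon form.
R2 ← R2 − (5/6)·R1: [0, -35/6, -53/6, -73/6, -25/3]
R3 ← R3 − (1/2)·R1: [0, 9/2, -11/2, -7/2, 1]
R4 ← R4 − (1/2)·R1: [0, 1/2, 5/2, 13/2, 9]
R5 ← R5 − (2/3)·R1: [0, -8/3, -5/3, -7/3, -26/3]
R6 ← R6 − (2/3)·R1: [0, 16/3, 22/3, 26/3, 4/3]
R3 ← R3 + (27/35)·R2: [0, 0, -431/35, -451/35, -38/7]
R4 ← R4 + (3/35)·R2: [0, 0, 61/35, 191/35, 58/7]
R5 ← R5 − (16/35)·R2: [0, 0, 83/35, 113/35, -34/7]
R6 ← R6 + (32/35)·R2: [0, 0, -26/35, -86/35, -44/7]
R4 ← R4 + (61/431)·R3: [0, 0, 0, 1566/431, 3240/431]
R5 ← R5 + (83/431)·R3: [0, 0, 0, 322/431, -2544/431]
R6 ← R6 − (26/431)·R3: [0, 0, 0, -724/431, -2568/431]
R5 ← R5 − (161/783)·R4: [0, 0, 0, 0, -216/29]
R6 ← R6 + (362/783)·R4: [0, 0, 0, 0, -72/29]
R6 ← R6 − (1/3)·R5: [0, 0, 0, 0, 0]
Echelon form has 5 nonzero rows, so rank(A) = 5.
The rank gives the maximum number of linearly independent columns: 5.

5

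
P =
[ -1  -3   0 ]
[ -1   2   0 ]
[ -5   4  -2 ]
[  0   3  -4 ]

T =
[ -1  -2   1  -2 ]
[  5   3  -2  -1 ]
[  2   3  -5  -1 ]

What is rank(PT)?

3

First compute PT:
[[-14,  -7,   5,   5],
 [ 11,   8,  -5,   0],
 [ 21,  16,  -3,   8],
 [  7,  -3,  14,   1]]
Now row reduce the product.
R2 ← R2 + (11/14)·R1: [0, 5/2, -15/14, 55/14]
R3 ← R3 + (3/2)·R1: [0, 11/2, 9/2, 31/2]
R4 ← R4 + (1/2)·R1: [0, -13/2, 33/2, 7/2]
R3 ← R3 − (11/5)·R2: [0, 0, 48/7, 48/7]
R4 ← R4 + (13/5)·R2: [0, 0, 96/7, 96/7]
R4 ← R4 − (2)·R3: [0, 0, 0, 0]
3 nonzero rows, so rank(PT) = 3.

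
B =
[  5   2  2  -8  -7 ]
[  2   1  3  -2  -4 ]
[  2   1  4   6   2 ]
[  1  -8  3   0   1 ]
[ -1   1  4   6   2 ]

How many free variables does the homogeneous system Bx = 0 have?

Row reduce to echelon form.
R2 ← R2 − (2/5)·R1: [0, 1/5, 11/5, 6/5, -6/5]
R3 ← R3 − (2/5)·R1: [0, 1/5, 16/5, 46/5, 24/5]
R4 ← R4 − (1/5)·R1: [0, -42/5, 13/5, 8/5, 12/5]
R5 ← R5 + (1/5)·R1: [0, 7/5, 22/5, 22/5, 3/5]
R3 ← R3 − R2: [0, 0, 1, 8, 6]
R4 ← R4 + (42)·R2: [0, 0, 95, 52, -48]
R5 ← R5 − (7)·R2: [0, 0, -11, -4, 9]
R4 ← R4 − (95)·R3: [0, 0, 0, -708, -618]
R5 ← R5 + (11)·R3: [0, 0, 0, 84, 75]
R5 ← R5 + (7/59)·R4: [0, 0, 0, 0, 99/59]
5 nonzero rows, so rank(B) = 5.
B has 5 columns; by rank–nullity, nullity = 5 − 5 = 0.

0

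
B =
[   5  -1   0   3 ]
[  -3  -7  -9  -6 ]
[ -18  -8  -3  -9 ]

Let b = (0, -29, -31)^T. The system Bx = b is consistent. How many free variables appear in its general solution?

1

Row reduce the augmented matrix [B | b].
R2 ← R2 + (3/5)·R1: [0, -38/5, -9, -21/5, -29]
R3 ← R3 + (18/5)·R1: [0, -58/5, -3, 9/5, -31]
R3 ← R3 − (29/19)·R2: [0, 0, 204/19, 156/19, 252/19]
The echelon form has 3 nonzero rows, and every pivot lies in the first 4 columns, so rank(B) = rank([B|b]) = 3.
The system is consistent.
Free variables = (unknowns) − (rank) = 4 − 3 = 1.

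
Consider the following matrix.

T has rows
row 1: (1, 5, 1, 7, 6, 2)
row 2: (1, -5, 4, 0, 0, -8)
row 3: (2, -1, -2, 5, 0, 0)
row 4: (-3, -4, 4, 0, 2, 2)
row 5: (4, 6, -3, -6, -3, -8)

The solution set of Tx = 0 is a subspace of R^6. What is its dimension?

Row reduce to echelon form.
R2 ← R2 − R1: [0, -10, 3, -7, -6, -10]
R3 ← R3 − (2)·R1: [0, -11, -4, -9, -12, -4]
R4 ← R4 + (3)·R1: [0, 11, 7, 21, 20, 8]
R5 ← R5 − (4)·R1: [0, -14, -7, -34, -27, -16]
R3 ← R3 − (11/10)·R2: [0, 0, -73/10, -13/10, -27/5, 7]
R4 ← R4 + (11/10)·R2: [0, 0, 103/10, 133/10, 67/5, -3]
R5 ← R5 − (7/5)·R2: [0, 0, -56/5, -121/5, -93/5, -2]
R4 ← R4 + (103/73)·R3: [0, 0, 0, 837/73, 422/73, 502/73]
R5 ← R5 − (112/73)·R3: [0, 0, 0, -1621/73, -753/73, -930/73]
R5 ← R5 + (1621/837)·R4: [0, 0, 0, 0, 737/837, 484/837]
5 nonzero rows, so rank(T) = 5.
T has 6 columns; by rank–nullity, nullity = 6 − 5 = 1.

1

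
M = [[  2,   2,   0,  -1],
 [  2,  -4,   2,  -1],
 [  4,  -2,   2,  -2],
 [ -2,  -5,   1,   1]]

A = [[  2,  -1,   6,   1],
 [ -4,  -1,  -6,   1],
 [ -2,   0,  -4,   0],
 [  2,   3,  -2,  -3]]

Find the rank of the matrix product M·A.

2

First compute MA:
[[ -6,  -7,   2,   7],
 [ 14,  -1,  30,   1],
 [  8,  -8,  32,   8],
 [ 16,  10,  12, -10]]
Now row reduce the product.
R2 ← R2 + (7/3)·R1: [0, -52/3, 104/3, 52/3]
R3 ← R3 + (4/3)·R1: [0, -52/3, 104/3, 52/3]
R4 ← R4 + (8/3)·R1: [0, -26/3, 52/3, 26/3]
R3 ← R3 − R2: [0, 0, 0, 0]
R4 ← R4 − (1/2)·R2: [0, 0, 0, 0]
2 nonzero rows, so rank(MA) = 2.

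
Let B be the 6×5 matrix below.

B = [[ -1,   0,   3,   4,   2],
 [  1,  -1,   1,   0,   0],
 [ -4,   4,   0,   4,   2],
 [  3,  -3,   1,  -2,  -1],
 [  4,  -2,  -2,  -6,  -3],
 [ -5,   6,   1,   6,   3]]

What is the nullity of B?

Row reduce to echelon form.
R2 ← R2 + R1: [0, -1, 4, 4, 2]
R3 ← R3 − (4)·R1: [0, 4, -12, -12, -6]
R4 ← R4 + (3)·R1: [0, -3, 10, 10, 5]
R5 ← R5 + (4)·R1: [0, -2, 10, 10, 5]
R6 ← R6 − (5)·R1: [0, 6, -14, -14, -7]
R3 ← R3 + (4)·R2: [0, 0, 4, 4, 2]
R4 ← R4 − (3)·R2: [0, 0, -2, -2, -1]
R5 ← R5 − (2)·R2: [0, 0, 2, 2, 1]
R6 ← R6 + (6)·R2: [0, 0, 10, 10, 5]
R4 ← R4 + (1/2)·R3: [0, 0, 0, 0, 0]
R5 ← R5 − (1/2)·R3: [0, 0, 0, 0, 0]
R6 ← R6 − (5/2)·R3: [0, 0, 0, 0, 0]
3 nonzero rows, so rank(B) = 3.
B has 5 columns; by rank–nullity, nullity = 5 − 3 = 2.

2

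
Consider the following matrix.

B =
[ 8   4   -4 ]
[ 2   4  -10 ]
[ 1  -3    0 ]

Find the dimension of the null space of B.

0

Row reduce to echelon form.
R2 ← R2 − (1/4)·R1: [0, 3, -9]
R3 ← R3 − (1/8)·R1: [0, -7/2, 1/2]
R3 ← R3 + (7/6)·R2: [0, 0, -10]
3 nonzero rows, so rank(B) = 3.
B has 3 columns; by rank–nullity, nullity = 3 − 3 = 0.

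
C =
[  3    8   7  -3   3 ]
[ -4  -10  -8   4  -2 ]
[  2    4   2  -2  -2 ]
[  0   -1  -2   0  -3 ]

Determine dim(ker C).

3

Row reduce to echelon form.
R2 ← R2 + (4/3)·R1: [0, 2/3, 4/3, 0, 2]
R3 ← R3 − (2/3)·R1: [0, -4/3, -8/3, 0, -4]
R3 ← R3 + (2)·R2: [0, 0, 0, 0, 0]
R4 ← R4 + (3/2)·R2: [0, 0, 0, 0, 0]
2 nonzero rows, so rank(C) = 2.
C has 5 columns; by rank–nullity, nullity = 5 − 2 = 3.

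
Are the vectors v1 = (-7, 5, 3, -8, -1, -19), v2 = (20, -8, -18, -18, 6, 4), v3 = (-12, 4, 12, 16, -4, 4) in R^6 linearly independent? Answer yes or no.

Form the matrix with these vectors as rows and row reduce.
R2 ← R2 + (20/7)·R1: [0, 44/7, -66/7, -286/7, 22/7, -352/7]
R3 ← R3 − (12/7)·R1: [0, -32/7, 48/7, 208/7, -16/7, 256/7]
R3 ← R3 + (8/11)·R2: [0, 0, 0, 0, 0, 0]
2 nonzero rows, so the 3 vectors span a space of dimension 2.
Since 2 < 3, the vectors are linearly dependent.

no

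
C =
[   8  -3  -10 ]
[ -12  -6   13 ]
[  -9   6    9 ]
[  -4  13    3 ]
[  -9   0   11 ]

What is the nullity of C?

Row reduce to echelon form.
R2 ← R2 + (3/2)·R1: [0, -21/2, -2]
R3 ← R3 + (9/8)·R1: [0, 21/8, -9/4]
R4 ← R4 + (1/2)·R1: [0, 23/2, -2]
R5 ← R5 + (9/8)·R1: [0, -27/8, -1/4]
R3 ← R3 + (1/4)·R2: [0, 0, -11/4]
R4 ← R4 + (23/21)·R2: [0, 0, -88/21]
R5 ← R5 − (9/28)·R2: [0, 0, 11/28]
R4 ← R4 − (32/21)·R3: [0, 0, 0]
R5 ← R5 + (1/7)·R3: [0, 0, 0]
3 nonzero rows, so rank(C) = 3.
C has 3 columns; by rank–nullity, nullity = 3 − 3 = 0.

0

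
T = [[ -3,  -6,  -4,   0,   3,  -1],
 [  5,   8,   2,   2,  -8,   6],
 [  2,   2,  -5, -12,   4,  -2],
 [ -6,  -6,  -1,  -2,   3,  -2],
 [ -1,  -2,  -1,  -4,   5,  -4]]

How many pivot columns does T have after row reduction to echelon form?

Row reduce to echelon form.
R2 ← R2 + (5/3)·R1: [0, -2, -14/3, 2, -3, 13/3]
R3 ← R3 + (2/3)·R1: [0, -2, -23/3, -12, 6, -8/3]
R4 ← R4 − (2)·R1: [0, 6, 7, -2, -3, 0]
R5 ← R5 − (1/3)·R1: [0, 0, 1/3, -4, 4, -11/3]
R3 ← R3 − R2: [0, 0, -3, -14, 9, -7]
R4 ← R4 + (3)·R2: [0, 0, -7, 4, -12, 13]
R4 ← R4 − (7/3)·R3: [0, 0, 0, 110/3, -33, 88/3]
R5 ← R5 + (1/9)·R3: [0, 0, 0, -50/9, 5, -40/9]
R5 ← R5 + (5/33)·R4: [0, 0, 0, 0, 0, 0]
Echelon form has 4 nonzero rows, so rank(T) = 4.
Each nonzero row contributes one pivot column: 4 pivot columns.

4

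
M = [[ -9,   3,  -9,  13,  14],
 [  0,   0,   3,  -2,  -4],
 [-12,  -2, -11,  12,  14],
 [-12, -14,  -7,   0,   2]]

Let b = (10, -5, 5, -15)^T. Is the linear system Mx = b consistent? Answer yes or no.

yes

Row reduce the augmented matrix [M | b].
R3 ← R3 − (4/3)·R1: [0, -6, 1, -16/3, -14/3, -25/3]
R4 ← R4 − (4/3)·R1: [0, -18, 5, -52/3, -50/3, -85/3]
Swap R2 ↔ R3
R4 ← R4 − (3)·R2: [0, 0, 2, -4/3, -8/3, -10/3]
R4 ← R4 − (2/3)·R3: [0, 0, 0, 0, 0, 0]
The echelon form has 3 nonzero rows, and every pivot lies in the first 5 columns, so rank(M) = rank([M|b]) = 3.
The system is consistent.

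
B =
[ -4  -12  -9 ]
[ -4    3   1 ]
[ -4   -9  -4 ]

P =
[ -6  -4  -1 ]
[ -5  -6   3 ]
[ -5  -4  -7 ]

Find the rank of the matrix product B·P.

3

First compute BP:
[[129, 124,  31],
 [  4,  -6,   6],
 [ 89,  86,   5]]
Now row reduce the product.
R2 ← R2 − (4/129)·R1: [0, -1270/129, 650/129]
R3 ← R3 − (89/129)·R1: [0, 58/129, -2114/129]
R3 ← R3 + (29/635)·R2: [0, 0, -2052/127]
3 nonzero rows, so rank(BP) = 3.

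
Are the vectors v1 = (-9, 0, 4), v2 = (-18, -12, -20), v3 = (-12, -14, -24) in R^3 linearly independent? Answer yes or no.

yes

Form the matrix with these vectors as rows and row reduce.
R2 ← R2 − (2)·R1: [0, -12, -28]
R3 ← R3 − (4/3)·R1: [0, -14, -88/3]
R3 ← R3 − (7/6)·R2: [0, 0, 10/3]
3 nonzero rows, so the 3 vectors span a space of dimension 3.
Since 3 = 3, the vectors are linearly independent.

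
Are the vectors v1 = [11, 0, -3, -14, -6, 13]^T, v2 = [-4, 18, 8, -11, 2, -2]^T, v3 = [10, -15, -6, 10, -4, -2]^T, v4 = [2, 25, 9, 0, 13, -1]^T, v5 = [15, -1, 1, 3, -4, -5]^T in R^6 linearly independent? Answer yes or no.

yes

Form the matrix with these vectors as rows and row reduce.
R2 ← R2 + (4/11)·R1: [0, 18, 76/11, -177/11, -2/11, 30/11]
R3 ← R3 − (10/11)·R1: [0, -15, -36/11, 250/11, 16/11, -152/11]
R4 ← R4 − (2/11)·R1: [0, 25, 105/11, 28/11, 155/11, -37/11]
R5 ← R5 − (15/11)·R1: [0, -1, 56/11, 243/11, 46/11, -250/11]
R3 ← R3 + (5/6)·R2: [0, 0, 82/33, 205/22, 43/33, -127/11]
R4 ← R4 − (25/18)·R2: [0, 0, -5/99, 1643/66, 1420/99, -236/33]
R5 ← R5 + (1/18)·R2: [0, 0, 542/99, 1399/66, 413/99, -745/33]
R4 ← R4 + (5/246)·R3: [0, 0, 0, 301/12, 3535/246, -1817/246]
R5 ← R5 − (271/123)·R3: [0, 0, 0, 2/3, 160/123, 352/123]
R5 ← R5 − (8/301)·R4: [0, 0, 0, 0, 1620/1763, 37740/12341]
5 nonzero rows, so the 5 vectors span a space of dimension 5.
Since 5 = 5, the vectors are linearly independent.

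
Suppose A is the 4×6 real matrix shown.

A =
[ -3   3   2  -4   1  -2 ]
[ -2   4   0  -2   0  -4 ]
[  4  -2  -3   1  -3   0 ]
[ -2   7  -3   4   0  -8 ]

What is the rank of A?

Row reduce to echelon form.
R2 ← R2 − (2/3)·R1: [0, 2, -4/3, 2/3, -2/3, -8/3]
R3 ← R3 + (4/3)·R1: [0, 2, -1/3, -13/3, -5/3, -8/3]
R4 ← R4 − (2/3)·R1: [0, 5, -13/3, 20/3, -2/3, -20/3]
R3 ← R3 − R2: [0, 0, 1, -5, -1, 0]
R4 ← R4 − (5/2)·R2: [0, 0, -1, 5, 1, 0]
R4 ← R4 + R3: [0, 0, 0, 0, 0, 0]
Echelon form has 3 nonzero rows, so rank(A) = 3.

3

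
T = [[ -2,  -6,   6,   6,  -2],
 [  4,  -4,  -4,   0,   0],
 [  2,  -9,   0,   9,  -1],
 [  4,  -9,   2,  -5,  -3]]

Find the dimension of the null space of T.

2

Row reduce to echelon form.
R2 ← R2 + (2)·R1: [0, -16, 8, 12, -4]
R3 ← R3 + R1: [0, -15, 6, 15, -3]
R4 ← R4 + (2)·R1: [0, -21, 14, 7, -7]
R3 ← R3 − (15/16)·R2: [0, 0, -3/2, 15/4, 3/4]
R4 ← R4 − (21/16)·R2: [0, 0, 7/2, -35/4, -7/4]
R4 ← R4 + (7/3)·R3: [0, 0, 0, 0, 0]
3 nonzero rows, so rank(T) = 3.
T has 5 columns; by rank–nullity, nullity = 5 − 3 = 2.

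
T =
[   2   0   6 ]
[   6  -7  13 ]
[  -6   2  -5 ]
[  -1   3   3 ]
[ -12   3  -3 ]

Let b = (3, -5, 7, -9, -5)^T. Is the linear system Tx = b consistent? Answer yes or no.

Row reduce the augmented matrix [T | b].
R2 ← R2 − (3)·R1: [0, -7, -5, -14]
R3 ← R3 + (3)·R1: [0, 2, 13, 16]
R4 ← R4 + (1/2)·R1: [0, 3, 6, -15/2]
R5 ← R5 + (6)·R1: [0, 3, 33, 13]
R3 ← R3 + (2/7)·R2: [0, 0, 81/7, 12]
R4 ← R4 + (3/7)·R2: [0, 0, 27/7, -27/2]
R5 ← R5 + (3/7)·R2: [0, 0, 216/7, 7]
R4 ← R4 − (1/3)·R3: [0, 0, 0, -35/2]
R5 ← R5 − (8/3)·R3: [0, 0, 0, -25]
R5 ← R5 − (10/7)·R4: [0, 0, 0, 0]
The echelon form has 4 nonzero rows; the last pivot sits in the augmented column, so rank(T) = 3 but rank([T|b]) = 4.
Since the ranks differ, the system is inconsistent.

no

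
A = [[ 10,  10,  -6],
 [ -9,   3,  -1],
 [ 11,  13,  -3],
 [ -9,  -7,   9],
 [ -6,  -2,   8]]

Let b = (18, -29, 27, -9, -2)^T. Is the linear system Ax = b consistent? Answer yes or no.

Row reduce the augmented matrix [A | b].
R2 ← R2 + (9/10)·R1: [0, 12, -32/5, -64/5]
R3 ← R3 − (11/10)·R1: [0, 2, 18/5, 36/5]
R4 ← R4 + (9/10)·R1: [0, 2, 18/5, 36/5]
R5 ← R5 + (3/5)·R1: [0, 4, 22/5, 44/5]
R3 ← R3 − (1/6)·R2: [0, 0, 14/3, 28/3]
R4 ← R4 − (1/6)·R2: [0, 0, 14/3, 28/3]
R5 ← R5 − (1/3)·R2: [0, 0, 98/15, 196/15]
R4 ← R4 − R3: [0, 0, 0, 0]
R5 ← R5 − (7/5)·R3: [0, 0, 0, 0]
The echelon form has 3 nonzero rows, and every pivot lies in the first 3 columns, so rank(A) = rank([A|b]) = 3.
The system is consistent.

yes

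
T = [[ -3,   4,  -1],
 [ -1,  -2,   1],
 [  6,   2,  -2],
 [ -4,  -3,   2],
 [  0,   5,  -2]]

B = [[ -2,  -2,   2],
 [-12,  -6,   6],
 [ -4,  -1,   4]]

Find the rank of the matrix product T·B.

First compute TB:
[[-38, -17,  14],
 [ 22,  13, -10],
 [-28, -22,  16],
 [ 36,  24, -18],
 [-52, -28,  22]]
Now row reduce the product.
R2 ← R2 + (11/19)·R1: [0, 60/19, -36/19]
R3 ← R3 − (14/19)·R1: [0, -180/19, 108/19]
R4 ← R4 + (18/19)·R1: [0, 150/19, -90/19]
R5 ← R5 − (26/19)·R1: [0, -90/19, 54/19]
R3 ← R3 + (3)·R2: [0, 0, 0]
R4 ← R4 − (5/2)·R2: [0, 0, 0]
R5 ← R5 + (3/2)·R2: [0, 0, 0]
2 nonzero rows, so rank(TB) = 2.

2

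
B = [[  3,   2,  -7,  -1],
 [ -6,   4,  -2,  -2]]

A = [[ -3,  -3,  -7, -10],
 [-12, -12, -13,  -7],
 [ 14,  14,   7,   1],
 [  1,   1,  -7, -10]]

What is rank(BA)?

2

First compute BA:
[[-132, -132, -89, -41],
 [-60, -60, -10,  50]]
Now row reduce the product.
R2 ← R2 − (5/11)·R1: [0, 0, 335/11, 755/11]
2 nonzero rows, so rank(BA) = 2.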